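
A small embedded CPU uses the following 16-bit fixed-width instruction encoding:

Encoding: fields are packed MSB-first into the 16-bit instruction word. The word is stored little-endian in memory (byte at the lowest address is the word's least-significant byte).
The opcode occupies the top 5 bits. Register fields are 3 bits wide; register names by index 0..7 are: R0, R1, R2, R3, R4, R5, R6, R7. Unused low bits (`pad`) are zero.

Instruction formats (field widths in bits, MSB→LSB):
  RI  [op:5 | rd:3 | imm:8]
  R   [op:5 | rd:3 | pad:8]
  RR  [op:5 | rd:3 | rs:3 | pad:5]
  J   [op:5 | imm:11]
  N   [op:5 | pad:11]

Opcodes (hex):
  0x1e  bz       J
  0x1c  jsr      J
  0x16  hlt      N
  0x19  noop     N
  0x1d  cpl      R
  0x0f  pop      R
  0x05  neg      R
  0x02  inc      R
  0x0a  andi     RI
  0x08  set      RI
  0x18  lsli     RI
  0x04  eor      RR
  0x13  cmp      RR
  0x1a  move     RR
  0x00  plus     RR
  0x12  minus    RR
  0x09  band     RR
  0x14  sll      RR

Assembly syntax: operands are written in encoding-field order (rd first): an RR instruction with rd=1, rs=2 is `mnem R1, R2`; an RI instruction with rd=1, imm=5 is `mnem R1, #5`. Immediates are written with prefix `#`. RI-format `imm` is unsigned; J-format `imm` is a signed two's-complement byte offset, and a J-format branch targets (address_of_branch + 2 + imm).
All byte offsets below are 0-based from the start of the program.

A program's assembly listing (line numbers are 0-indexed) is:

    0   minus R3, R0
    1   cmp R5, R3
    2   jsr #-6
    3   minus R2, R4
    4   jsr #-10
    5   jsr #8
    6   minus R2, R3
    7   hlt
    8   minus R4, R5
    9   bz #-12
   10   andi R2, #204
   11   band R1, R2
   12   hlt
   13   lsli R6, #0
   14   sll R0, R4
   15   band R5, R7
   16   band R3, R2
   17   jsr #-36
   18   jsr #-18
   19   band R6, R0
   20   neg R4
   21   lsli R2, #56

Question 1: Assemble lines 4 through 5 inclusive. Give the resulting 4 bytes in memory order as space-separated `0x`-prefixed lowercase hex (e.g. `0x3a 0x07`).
0xf6 0xe7 0x08 0xe0

L4: jsr op=0x1c:5|imm=-10:11 ⇒ 0xe7f6 ⇒ little f6 e7
L5: jsr op=0x1c:5|imm=8:11 ⇒ 0xe008 ⇒ little 08 e0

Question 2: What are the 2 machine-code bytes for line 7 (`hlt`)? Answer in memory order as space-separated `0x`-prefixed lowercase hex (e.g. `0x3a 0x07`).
0x00 0xb0

7. hlt fields op=0x16:5|pad=0:11 → word b000h → 00 b0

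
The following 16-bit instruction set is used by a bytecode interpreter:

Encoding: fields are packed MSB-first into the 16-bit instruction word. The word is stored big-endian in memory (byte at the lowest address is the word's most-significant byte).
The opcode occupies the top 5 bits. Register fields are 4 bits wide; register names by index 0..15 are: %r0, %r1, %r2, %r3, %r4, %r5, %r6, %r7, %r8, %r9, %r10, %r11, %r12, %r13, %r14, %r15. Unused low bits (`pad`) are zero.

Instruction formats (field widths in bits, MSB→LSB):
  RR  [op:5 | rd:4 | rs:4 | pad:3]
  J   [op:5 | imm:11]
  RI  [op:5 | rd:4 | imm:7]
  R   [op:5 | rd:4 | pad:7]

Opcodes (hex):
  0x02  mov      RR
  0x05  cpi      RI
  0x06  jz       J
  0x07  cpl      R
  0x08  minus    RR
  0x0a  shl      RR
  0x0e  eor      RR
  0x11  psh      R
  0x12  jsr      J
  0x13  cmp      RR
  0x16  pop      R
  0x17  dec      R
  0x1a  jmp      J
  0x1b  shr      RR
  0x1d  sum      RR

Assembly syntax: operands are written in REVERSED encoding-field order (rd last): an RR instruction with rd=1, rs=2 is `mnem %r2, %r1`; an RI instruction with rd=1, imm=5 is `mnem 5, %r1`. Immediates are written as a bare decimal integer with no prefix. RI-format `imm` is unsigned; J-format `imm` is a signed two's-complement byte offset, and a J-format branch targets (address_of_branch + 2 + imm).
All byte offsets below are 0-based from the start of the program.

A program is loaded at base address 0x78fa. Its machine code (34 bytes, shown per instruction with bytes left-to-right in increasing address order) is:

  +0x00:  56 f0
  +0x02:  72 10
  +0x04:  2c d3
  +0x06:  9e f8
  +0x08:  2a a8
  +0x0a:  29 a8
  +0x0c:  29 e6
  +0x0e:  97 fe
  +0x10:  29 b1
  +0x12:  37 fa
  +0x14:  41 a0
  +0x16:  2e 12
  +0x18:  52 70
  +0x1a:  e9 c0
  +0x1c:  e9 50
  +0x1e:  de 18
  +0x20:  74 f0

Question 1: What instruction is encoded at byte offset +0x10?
@+10  big-endian(29 b1) = 0x29b1
  top 5b → 0x5 → cpi [RI]
  rd@[10:7]=0x3 ⇒ %r3
  imm@[6:0]=0x31 ⇒ 49

cpi 49, %r3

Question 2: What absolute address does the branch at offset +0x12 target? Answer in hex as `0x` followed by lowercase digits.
0x7908

+0x12: 37 fa ⇒ word 0x37fa (big)
  opcode bits[15:11]=0x6: jz/J
  imm: (w>>0)&0x7ff=0x7fa (s11→-6) → -6
  target = base 0x78fa + off 0x12 + 2 + imm -6 = 0x7908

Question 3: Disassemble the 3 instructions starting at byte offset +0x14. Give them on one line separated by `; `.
minus %r4, %r3; cpi 18, %r12; shl %r14, %r4

[14] 41 a0 → 0x41a0
  opcode bits[15:11]=0x8: minus/RR
  rd@[10:7]=0x3 ⇒ %r3
  rs@[6:3]=0x4 ⇒ %r4
[16] 2e 12 → 0x2e12
  opcode bits[15:11]=0x5: cpi/RI
  rd@[10:7]=0xc ⇒ %r12
  imm@[6:0]=0x12 ⇒ 18
[18] 52 70 → 0x5270
  opcode bits[15:11]=0xa: shl/RR
  rd@[10:7]=0x4 ⇒ %r4
  rs@[6:3]=0xe ⇒ %r14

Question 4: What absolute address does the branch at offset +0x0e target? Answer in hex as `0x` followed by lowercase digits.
@+0e  big-endian(97 fe) = 0x97fe
  top 5b → 0x12 → jsr [J]
  [10:0] imm=2046 (s11→-2) = -2
  target = base 0x78fa + off 0x0e + 2 + imm -2 = 0x7908

0x7908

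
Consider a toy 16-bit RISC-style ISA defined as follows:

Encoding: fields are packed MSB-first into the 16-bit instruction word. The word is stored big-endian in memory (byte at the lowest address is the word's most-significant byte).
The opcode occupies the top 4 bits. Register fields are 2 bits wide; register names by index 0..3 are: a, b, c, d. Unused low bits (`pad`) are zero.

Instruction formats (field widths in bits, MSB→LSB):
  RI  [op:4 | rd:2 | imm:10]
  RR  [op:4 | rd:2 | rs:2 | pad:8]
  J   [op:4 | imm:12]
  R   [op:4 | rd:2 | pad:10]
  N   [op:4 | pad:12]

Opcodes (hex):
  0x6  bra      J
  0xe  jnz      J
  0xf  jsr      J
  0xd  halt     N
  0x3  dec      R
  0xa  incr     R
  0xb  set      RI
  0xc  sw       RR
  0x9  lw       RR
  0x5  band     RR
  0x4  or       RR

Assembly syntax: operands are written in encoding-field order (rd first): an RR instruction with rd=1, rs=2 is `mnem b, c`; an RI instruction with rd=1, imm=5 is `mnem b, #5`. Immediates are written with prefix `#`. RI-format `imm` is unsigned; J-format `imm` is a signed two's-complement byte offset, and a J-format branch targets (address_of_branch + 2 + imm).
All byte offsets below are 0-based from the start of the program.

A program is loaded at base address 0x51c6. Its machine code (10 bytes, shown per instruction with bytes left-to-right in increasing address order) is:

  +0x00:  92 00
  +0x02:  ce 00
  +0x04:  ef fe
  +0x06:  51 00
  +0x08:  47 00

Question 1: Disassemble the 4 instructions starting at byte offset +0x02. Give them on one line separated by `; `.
sw d, c; jnz #-2; band a, b; or b, d

off 0x02: read ce 00 as big → 0xce00
  top 4b → 0xc → sw [RR]
  [11:10] rd=3 = d
  [9:8] rs=2 = c
off 0x04: read ef fe as big → 0xeffe
  top 4b → 0xe → jnz [J]
  [11:0] imm=4094 (s12→-2) = #-2
off 0x06: read 51 00 as big → 0x5100
  top 4b → 0x5 → band [RR]
  [11:10] rd=0 = a
  [9:8] rs=1 = b
off 0x08: read 47 00 as big → 0x4700
  top 4b → 0x4 → or [RR]
  [11:10] rd=1 = b
  [9:8] rs=3 = d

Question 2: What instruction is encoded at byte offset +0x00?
lw a, c

[00] 92 00 → 0x9200
  op=0x9200>>12=0x9 ⇒ lw (RR)
  [11:10] rd=0 = a
  [9:8] rs=2 = c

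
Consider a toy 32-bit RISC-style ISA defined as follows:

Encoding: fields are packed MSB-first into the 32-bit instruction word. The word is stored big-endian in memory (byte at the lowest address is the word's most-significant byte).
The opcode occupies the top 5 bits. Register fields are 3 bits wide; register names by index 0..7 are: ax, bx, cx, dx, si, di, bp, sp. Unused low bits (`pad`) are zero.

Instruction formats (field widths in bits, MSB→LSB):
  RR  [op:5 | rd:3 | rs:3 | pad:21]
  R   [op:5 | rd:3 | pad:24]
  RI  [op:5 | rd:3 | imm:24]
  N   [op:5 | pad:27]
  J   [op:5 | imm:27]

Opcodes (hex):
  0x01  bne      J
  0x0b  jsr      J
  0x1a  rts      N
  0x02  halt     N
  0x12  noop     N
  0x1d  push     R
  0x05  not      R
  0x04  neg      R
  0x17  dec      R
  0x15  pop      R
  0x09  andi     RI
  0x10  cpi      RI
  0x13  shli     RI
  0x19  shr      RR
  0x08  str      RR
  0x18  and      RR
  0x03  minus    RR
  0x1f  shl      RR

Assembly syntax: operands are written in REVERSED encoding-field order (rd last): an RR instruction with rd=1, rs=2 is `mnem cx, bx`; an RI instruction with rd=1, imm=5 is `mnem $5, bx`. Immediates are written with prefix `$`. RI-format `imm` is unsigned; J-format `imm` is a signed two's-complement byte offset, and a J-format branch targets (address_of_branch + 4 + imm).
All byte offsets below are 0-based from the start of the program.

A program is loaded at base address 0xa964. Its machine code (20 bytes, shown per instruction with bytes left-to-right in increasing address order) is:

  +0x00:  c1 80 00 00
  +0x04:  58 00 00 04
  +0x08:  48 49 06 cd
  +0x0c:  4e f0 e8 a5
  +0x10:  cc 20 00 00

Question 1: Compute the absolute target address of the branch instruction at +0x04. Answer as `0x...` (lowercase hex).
0xa970

off 0x04: read 58 00 00 04 as big → 0x58000004
  opcode bits[31:27]=0xb: jsr/J
  [26:0] imm=4 = $4
  target = base 0xa964 + off 0x04 + 4 + imm 4 = 0xa970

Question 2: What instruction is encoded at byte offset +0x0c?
+0x0c: 4e f0 e8 a5 ⇒ word 0x4ef0e8a5 (big)
  top 5b → 0x9 → andi [RI]
  [26:24] rd=6 = bp
  [23:0] imm=15788197 = $15788197

andi $15788197, bp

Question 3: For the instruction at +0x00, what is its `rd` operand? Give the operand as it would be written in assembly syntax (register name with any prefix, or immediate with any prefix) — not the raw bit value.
off 0x00: read c1 80 00 00 as big → 0xc1800000
  opcode bits[31:27]=0x18: and/RR
  rd: (w>>24)&0x7=0x1 → bx
  rs: (w>>21)&0x7=0x4 → si

bx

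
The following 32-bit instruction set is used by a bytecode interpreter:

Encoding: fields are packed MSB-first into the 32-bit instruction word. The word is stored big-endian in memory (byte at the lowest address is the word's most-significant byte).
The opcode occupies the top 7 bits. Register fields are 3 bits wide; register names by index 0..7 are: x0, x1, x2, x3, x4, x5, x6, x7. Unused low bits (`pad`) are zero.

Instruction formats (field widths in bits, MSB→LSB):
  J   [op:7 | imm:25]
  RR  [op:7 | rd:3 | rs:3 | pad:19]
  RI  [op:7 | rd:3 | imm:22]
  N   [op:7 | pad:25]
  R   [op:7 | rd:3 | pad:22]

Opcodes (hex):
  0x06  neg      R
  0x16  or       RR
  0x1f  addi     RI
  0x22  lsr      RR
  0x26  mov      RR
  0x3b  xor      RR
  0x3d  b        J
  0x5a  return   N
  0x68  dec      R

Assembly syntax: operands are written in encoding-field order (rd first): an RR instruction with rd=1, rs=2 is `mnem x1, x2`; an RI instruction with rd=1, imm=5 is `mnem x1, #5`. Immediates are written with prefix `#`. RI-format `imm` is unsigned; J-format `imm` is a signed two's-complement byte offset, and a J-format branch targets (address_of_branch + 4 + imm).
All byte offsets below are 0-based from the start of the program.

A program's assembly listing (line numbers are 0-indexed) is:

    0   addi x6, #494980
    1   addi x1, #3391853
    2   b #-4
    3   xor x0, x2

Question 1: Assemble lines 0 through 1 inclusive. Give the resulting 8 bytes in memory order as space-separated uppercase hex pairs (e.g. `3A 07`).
0. addi fields op=0x1f:7|rd=6:3|imm=494980:22 → word 3f878d84h → 3f 87 8d 84
1. addi fields op=0x1f:7|rd=1:3|imm=3391853:22 → word 3e73c16dh → 3e 73 c1 6d

3F 87 8D 84 3E 73 C1 6D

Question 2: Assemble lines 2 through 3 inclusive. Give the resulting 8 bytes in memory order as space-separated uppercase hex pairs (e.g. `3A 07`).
7B FF FF FC 76 10 00 00

line 2 (b): pack op=0x3d:7|imm=-4:25 = 0x7bfffffc; big→ 7b ff ff fc
line 3 (xor): pack op=0x3b:7|rd=0:3|rs=2:3|pad=0:19 = 0x76100000; big→ 76 10 00 00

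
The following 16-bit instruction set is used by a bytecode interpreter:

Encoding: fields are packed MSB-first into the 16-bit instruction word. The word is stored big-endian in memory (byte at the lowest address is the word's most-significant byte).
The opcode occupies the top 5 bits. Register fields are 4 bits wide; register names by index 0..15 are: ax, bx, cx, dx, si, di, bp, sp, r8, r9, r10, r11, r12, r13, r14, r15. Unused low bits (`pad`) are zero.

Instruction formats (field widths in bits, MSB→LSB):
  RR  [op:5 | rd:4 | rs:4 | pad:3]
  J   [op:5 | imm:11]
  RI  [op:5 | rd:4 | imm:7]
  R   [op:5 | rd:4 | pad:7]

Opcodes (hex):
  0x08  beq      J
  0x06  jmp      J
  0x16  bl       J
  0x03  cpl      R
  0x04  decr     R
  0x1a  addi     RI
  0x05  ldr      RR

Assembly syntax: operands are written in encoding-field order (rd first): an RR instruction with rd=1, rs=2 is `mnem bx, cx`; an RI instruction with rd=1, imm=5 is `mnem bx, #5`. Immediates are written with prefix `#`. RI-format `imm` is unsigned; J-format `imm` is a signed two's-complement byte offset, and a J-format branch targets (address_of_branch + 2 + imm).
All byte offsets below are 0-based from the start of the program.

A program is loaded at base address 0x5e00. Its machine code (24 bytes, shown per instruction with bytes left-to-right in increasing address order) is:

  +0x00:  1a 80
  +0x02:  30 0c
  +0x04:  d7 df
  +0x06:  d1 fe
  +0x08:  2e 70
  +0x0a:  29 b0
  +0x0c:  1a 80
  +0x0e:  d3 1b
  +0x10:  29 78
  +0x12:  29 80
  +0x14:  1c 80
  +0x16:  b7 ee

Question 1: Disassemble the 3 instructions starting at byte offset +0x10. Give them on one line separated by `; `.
off 0x10: read 29 78 as big → 0x2978
  op=0x2978>>11=0x5 ⇒ ldr (RR)
  [10:7] rd=2 = cx
  [6:3] rs=15 = r15
off 0x12: read 29 80 as big → 0x2980
  op=0x2980>>11=0x5 ⇒ ldr (RR)
  [10:7] rd=3 = dx
  [6:3] rs=0 = ax
off 0x14: read 1c 80 as big → 0x1c80
  op=0x1c80>>11=0x3 ⇒ cpl (R)
  [10:7] rd=9 = r9

ldr cx, r15; ldr dx, ax; cpl r9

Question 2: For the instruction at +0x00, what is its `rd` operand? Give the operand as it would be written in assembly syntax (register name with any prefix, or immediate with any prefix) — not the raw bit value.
di

off 0x00: read 1a 80 as big → 0x1a80
  top 5b → 0x3 → cpl [R]
  [10:7] rd=5 = di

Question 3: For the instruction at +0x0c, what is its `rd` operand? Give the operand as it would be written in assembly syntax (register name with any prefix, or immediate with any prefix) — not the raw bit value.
di

@+0c  big-endian(1a 80) = 0x1a80
  op=0x1a80>>11=0x3 ⇒ cpl (R)
  [10:7] rd=5 = di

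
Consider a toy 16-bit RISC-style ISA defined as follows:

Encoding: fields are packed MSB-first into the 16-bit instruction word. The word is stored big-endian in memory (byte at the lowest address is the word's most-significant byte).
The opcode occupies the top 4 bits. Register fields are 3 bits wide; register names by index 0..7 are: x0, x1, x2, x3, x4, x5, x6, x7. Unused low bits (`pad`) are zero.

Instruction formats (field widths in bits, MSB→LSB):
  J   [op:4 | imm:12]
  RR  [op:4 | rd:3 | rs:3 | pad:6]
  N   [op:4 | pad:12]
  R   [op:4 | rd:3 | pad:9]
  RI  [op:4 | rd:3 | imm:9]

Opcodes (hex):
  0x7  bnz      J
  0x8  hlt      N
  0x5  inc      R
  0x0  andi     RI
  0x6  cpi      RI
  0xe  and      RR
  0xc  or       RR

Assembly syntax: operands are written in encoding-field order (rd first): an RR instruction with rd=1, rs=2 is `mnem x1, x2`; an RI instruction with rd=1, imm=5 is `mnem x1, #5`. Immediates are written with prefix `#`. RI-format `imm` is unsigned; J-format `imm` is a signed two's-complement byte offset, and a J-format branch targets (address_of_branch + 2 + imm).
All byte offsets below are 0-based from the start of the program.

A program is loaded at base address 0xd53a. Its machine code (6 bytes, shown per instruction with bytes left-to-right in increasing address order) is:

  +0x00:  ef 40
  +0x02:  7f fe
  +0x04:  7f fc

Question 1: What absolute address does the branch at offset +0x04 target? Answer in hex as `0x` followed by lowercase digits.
@+04  big-endian(7f fc) = 0x7ffc
  opcode bits[15:12]=0x7: bnz/J
  [11:0] imm=4092 (s12→-4) = #-4
  target = base 0xd53a + off 0x04 + 2 + imm -4 = 0xd53c

0xd53c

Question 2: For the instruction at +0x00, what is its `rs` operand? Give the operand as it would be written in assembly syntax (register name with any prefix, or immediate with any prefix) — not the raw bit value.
x5

@+00  big-endian(ef 40) = 0xef40
  op=0xef40>>12=0xe ⇒ and (RR)
  rd: (w>>9)&0x7=0x7 → x7
  rs: (w>>6)&0x7=0x5 → x5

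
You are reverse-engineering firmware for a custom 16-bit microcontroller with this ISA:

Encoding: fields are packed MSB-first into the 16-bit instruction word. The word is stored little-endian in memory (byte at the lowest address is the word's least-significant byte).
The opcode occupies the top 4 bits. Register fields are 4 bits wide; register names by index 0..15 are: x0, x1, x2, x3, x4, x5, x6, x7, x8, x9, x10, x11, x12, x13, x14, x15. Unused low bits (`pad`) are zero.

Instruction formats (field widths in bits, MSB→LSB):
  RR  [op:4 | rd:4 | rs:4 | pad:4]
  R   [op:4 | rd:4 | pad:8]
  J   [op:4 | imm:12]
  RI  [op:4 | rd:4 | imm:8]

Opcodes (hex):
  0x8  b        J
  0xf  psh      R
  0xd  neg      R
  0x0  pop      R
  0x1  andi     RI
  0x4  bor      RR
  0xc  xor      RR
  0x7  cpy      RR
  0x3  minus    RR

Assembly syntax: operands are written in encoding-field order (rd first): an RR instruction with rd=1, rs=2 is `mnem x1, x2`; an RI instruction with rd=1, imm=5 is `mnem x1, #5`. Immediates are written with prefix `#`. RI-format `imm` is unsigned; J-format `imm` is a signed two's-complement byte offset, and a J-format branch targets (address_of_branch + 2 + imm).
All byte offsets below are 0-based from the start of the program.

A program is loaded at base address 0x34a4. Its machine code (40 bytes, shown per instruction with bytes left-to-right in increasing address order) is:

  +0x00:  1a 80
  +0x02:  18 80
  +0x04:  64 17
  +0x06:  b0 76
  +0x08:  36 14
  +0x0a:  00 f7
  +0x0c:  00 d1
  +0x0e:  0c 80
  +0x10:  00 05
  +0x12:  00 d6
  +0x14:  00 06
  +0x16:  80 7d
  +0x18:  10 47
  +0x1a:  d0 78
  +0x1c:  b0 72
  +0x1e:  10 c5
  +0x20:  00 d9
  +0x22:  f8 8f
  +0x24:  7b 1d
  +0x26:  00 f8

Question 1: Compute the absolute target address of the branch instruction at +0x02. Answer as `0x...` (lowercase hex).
0x34c0

@+02  little-endian(18 80) = 0x8018
  opcode bits[15:12]=0x8: b/J
  imm@[11:0]=0x18 ⇒ #24
  target = base 0x34a4 + off 0x02 + 2 + imm 24 = 0x34c0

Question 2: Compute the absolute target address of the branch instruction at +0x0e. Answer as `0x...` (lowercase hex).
0x34c0

[0e] 0c 80 → 0x800c
  top 4b → 0x8 → b [J]
  imm: (w>>0)&0xfff=0xc → #12
  target = base 0x34a4 + off 0x0e + 2 + imm 12 = 0x34c0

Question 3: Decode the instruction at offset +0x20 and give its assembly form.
neg x9

off 0x20: read 00 d9 as little → 0xd900
  op=0xd900>>12=0xd ⇒ neg (R)
  rd: (w>>8)&0xf=0x9 → x9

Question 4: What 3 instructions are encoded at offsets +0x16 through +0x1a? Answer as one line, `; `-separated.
cpy x13, x8; bor x7, x1; cpy x8, x13

+0x16: 80 7d ⇒ word 0x7d80 (little)
  opcode bits[15:12]=0x7: cpy/RR
  [11:8] rd=13 = x13
  [7:4] rs=8 = x8
+0x18: 10 47 ⇒ word 0x4710 (little)
  opcode bits[15:12]=0x4: bor/RR
  [11:8] rd=7 = x7
  [7:4] rs=1 = x1
+0x1a: d0 78 ⇒ word 0x78d0 (little)
  opcode bits[15:12]=0x7: cpy/RR
  [11:8] rd=8 = x8
  [7:4] rs=13 = x13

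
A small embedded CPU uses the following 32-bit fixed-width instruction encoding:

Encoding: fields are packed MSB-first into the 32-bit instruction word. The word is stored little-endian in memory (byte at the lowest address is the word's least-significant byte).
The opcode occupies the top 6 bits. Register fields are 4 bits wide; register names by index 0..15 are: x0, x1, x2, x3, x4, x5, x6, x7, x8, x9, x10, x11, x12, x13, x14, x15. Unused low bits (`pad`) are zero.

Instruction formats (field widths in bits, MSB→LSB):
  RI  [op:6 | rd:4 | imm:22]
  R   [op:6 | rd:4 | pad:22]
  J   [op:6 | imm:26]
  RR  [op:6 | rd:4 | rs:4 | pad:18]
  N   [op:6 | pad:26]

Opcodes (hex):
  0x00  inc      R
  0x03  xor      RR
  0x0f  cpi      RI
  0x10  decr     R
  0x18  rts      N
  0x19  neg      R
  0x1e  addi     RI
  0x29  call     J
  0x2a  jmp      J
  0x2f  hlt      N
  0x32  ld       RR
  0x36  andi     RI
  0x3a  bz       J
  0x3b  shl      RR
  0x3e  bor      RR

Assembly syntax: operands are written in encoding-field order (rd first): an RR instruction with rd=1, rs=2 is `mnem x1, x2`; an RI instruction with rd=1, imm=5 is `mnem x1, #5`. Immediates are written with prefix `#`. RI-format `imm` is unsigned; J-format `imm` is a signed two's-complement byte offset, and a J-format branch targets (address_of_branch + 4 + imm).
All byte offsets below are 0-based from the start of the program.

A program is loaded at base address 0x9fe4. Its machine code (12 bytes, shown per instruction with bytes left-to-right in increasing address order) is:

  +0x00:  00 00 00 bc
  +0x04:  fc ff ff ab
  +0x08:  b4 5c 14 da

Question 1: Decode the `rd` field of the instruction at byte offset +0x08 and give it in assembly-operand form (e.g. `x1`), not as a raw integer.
off 0x08: read b4 5c 14 da as little → 0xda145cb4
  op=0xda145cb4>>26=0x36 ⇒ andi (RI)
  rd@[25:22]=0x8 ⇒ x8
  imm@[21:0]=0x145cb4 ⇒ #1334452

x8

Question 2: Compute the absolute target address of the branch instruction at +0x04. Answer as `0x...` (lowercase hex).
off 0x04: read fc ff ff ab as little → 0xabfffffc
  opcode bits[31:26]=0x2a: jmp/J
  imm@[25:0]=0x3fffffc (s26→-4) ⇒ #-4
  target = base 0x9fe4 + off 0x04 + 4 + imm -4 = 0x9fe8

0x9fe8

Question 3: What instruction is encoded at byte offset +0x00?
+0x00: 00 00 00 bc ⇒ word 0xbc000000 (little)
  top 6b → 0x2f → hlt [N]

hlt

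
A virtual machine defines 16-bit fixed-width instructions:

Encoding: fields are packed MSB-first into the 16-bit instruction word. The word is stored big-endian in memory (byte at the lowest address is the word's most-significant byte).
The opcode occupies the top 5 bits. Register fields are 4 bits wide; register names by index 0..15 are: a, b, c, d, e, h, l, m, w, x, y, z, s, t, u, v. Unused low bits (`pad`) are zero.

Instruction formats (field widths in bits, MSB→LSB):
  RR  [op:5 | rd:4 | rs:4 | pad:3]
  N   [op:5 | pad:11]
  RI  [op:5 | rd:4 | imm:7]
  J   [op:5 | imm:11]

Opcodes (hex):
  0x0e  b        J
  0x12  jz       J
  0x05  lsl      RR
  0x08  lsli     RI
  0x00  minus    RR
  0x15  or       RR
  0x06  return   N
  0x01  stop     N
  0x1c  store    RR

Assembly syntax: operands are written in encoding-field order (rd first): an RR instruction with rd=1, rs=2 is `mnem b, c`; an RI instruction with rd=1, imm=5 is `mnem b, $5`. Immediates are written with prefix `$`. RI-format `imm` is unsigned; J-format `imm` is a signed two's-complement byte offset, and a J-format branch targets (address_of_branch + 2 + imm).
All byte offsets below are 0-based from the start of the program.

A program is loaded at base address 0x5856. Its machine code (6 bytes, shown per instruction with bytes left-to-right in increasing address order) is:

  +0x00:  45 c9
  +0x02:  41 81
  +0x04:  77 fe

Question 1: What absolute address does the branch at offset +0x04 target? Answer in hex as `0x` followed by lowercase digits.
[04] 77 fe → 0x77fe
  top 5b → 0xe → b [J]
  imm: (w>>0)&0x7ff=0x7fe (s11→-2) → $-2
  target = base 0x5856 + off 0x04 + 2 + imm -2 = 0x585a

0x585a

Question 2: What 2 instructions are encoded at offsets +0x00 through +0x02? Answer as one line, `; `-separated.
lsli z, $73; lsli d, $1

+0x00: 45 c9 ⇒ word 0x45c9 (big)
  op=0x45c9>>11=0x8 ⇒ lsli (RI)
  rd: (w>>7)&0xf=0xb → z
  imm: (w>>0)&0x7f=0x49 → $73
+0x02: 41 81 ⇒ word 0x4181 (big)
  op=0x4181>>11=0x8 ⇒ lsli (RI)
  rd: (w>>7)&0xf=0x3 → d
  imm: (w>>0)&0x7f=0x1 → $1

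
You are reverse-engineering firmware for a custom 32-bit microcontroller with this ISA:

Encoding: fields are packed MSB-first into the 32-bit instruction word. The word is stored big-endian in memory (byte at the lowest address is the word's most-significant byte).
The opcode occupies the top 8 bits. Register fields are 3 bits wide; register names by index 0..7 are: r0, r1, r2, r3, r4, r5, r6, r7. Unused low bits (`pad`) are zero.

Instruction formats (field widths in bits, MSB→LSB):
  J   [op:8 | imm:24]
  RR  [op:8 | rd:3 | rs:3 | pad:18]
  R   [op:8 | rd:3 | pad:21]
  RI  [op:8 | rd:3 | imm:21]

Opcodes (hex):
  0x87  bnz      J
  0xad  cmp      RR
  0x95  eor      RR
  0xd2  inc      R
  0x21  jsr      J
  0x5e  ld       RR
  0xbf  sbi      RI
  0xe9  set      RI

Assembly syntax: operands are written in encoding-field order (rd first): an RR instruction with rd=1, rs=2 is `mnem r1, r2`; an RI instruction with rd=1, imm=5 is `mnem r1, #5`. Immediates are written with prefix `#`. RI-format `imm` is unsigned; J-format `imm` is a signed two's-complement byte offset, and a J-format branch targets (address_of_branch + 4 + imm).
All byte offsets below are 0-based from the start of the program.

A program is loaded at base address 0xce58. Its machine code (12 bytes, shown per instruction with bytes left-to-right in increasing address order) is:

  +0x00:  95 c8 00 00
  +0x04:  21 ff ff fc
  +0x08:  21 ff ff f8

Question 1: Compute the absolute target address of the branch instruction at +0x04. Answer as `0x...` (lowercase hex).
off 0x04: read 21 ff ff fc as big → 0x21fffffc
  op=0x21fffffc>>24=0x21 ⇒ jsr (J)
  [23:0] imm=16777212 (s24→-4) = #-4
  target = base 0xce58 + off 0x04 + 4 + imm -4 = 0xce5c

0xce5c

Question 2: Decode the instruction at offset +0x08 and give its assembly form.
off 0x08: read 21 ff ff f8 as big → 0x21fffff8
  top 8b → 0x21 → jsr [J]
  imm@[23:0]=0xfffff8 (s24→-8) ⇒ #-8

jsr #-8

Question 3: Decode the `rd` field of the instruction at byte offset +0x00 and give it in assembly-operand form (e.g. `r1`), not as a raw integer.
r6

off 0x00: read 95 c8 00 00 as big → 0x95c80000
  opcode bits[31:24]=0x95: eor/RR
  [23:21] rd=6 = r6
  [20:18] rs=2 = r2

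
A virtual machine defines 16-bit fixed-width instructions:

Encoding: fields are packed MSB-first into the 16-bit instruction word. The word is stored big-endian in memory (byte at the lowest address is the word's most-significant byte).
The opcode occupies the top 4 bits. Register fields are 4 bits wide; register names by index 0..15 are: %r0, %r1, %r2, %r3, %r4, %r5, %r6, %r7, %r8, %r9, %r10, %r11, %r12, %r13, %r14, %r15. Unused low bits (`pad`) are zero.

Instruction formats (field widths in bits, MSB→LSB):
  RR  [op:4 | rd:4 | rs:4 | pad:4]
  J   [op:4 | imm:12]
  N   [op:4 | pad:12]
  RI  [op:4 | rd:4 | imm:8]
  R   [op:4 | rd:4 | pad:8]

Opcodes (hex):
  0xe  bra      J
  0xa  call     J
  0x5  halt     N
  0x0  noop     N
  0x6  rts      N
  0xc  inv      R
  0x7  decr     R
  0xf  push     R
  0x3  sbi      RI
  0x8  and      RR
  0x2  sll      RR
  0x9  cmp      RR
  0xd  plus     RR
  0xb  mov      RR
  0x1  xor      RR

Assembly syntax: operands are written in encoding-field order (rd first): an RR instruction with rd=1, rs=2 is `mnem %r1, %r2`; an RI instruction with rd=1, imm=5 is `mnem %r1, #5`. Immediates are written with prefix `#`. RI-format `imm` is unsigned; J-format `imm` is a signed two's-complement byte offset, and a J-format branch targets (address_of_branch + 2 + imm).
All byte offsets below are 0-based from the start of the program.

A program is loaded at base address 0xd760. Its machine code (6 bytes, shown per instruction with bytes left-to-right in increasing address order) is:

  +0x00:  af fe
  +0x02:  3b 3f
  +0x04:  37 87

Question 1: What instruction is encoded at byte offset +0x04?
sbi %r7, #135

@+04  big-endian(37 87) = 0x3787
  opcode bits[15:12]=0x3: sbi/RI
  rd: (w>>8)&0xf=0x7 → %r7
  imm: (w>>0)&0xff=0x87 → #135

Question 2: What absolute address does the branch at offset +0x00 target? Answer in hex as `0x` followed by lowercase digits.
0xd760

off 0x00: read af fe as big → 0xaffe
  top 4b → 0xa → call [J]
  imm: (w>>0)&0xfff=0xffe (s12→-2) → #-2
  target = base 0xd760 + off 0x00 + 2 + imm -2 = 0xd760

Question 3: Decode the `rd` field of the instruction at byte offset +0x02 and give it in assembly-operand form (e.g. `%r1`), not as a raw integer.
%r11

@+02  big-endian(3b 3f) = 0x3b3f
  opcode bits[15:12]=0x3: sbi/RI
  [11:8] rd=11 = %r11
  [7:0] imm=63 = #63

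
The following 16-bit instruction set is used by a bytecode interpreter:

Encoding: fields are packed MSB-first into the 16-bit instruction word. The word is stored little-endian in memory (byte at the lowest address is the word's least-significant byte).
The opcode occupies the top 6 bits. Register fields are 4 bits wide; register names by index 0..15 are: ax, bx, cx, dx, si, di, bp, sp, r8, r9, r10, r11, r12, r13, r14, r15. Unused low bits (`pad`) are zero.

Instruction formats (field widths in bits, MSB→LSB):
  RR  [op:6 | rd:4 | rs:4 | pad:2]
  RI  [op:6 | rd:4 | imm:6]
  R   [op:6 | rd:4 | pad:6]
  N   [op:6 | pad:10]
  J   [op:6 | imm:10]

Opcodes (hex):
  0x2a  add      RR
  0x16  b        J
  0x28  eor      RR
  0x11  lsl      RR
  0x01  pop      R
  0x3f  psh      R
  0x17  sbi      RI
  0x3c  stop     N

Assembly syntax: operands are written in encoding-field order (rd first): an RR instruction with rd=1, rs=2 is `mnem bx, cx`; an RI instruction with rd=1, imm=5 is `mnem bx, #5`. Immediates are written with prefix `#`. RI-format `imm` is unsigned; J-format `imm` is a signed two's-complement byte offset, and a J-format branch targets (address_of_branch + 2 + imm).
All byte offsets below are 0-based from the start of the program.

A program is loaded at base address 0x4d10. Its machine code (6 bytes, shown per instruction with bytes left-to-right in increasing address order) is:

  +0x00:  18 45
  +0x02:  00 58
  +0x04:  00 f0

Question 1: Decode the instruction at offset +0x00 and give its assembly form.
lsl si, bp

off 0x00: read 18 45 as little → 0x4518
  opcode bits[15:10]=0x11: lsl/RR
  rd: (w>>6)&0xf=0x4 → si
  rs: (w>>2)&0xf=0x6 → bp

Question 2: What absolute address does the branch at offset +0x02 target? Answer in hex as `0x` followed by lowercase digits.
[02] 00 58 → 0x5800
  opcode bits[15:10]=0x16: b/J
  imm@[9:0]=0x0 ⇒ #0
  target = base 0x4d10 + off 0x02 + 2 + imm 0 = 0x4d14

0x4d14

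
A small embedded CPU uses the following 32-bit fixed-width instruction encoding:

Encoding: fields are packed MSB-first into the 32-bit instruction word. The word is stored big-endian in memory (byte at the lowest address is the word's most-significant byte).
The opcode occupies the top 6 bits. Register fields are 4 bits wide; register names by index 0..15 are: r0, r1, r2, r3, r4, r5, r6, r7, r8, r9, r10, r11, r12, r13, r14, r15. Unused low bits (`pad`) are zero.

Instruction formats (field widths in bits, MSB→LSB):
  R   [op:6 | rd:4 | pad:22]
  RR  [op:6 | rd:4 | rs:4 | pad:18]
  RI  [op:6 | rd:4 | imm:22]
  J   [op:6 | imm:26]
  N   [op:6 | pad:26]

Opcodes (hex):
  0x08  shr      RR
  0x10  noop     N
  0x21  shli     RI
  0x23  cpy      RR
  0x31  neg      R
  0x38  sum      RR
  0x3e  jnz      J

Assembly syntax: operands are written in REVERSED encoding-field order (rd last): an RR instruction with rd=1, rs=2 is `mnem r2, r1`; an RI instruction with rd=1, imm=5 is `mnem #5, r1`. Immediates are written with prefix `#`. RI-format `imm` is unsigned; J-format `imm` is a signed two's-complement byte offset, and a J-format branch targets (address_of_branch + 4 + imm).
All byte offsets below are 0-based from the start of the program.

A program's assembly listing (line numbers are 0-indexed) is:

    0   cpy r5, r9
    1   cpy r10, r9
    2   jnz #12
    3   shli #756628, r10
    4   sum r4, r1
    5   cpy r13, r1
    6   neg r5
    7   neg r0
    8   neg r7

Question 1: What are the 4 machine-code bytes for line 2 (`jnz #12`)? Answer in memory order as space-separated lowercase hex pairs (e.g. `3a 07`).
f8 00 00 0c

L2: jnz op=0x3e:6|imm=12:26 ⇒ 0xf800000c ⇒ big f8 00 00 0c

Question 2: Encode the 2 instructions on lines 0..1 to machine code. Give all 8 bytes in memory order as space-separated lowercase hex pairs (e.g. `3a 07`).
0. cpy fields op=0x23:6|rd=9:4|rs=5:4|pad=0:18 → word 8e540000h → 8e 54 00 00
1. cpy fields op=0x23:6|rd=9:4|rs=10:4|pad=0:18 → word 8e680000h → 8e 68 00 00

8e 54 00 00 8e 68 00 00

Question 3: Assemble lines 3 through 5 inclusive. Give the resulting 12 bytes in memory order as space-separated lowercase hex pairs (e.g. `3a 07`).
86 8b 8b 94 e0 50 00 00 8c 74 00 00

3. shli fields op=0x21:6|rd=10:4|imm=756628:22 → word 868b8b94h → 86 8b 8b 94
4. sum fields op=0x38:6|rd=1:4|rs=4:4|pad=0:18 → word e0500000h → e0 50 00 00
5. cpy fields op=0x23:6|rd=1:4|rs=13:4|pad=0:18 → word 8c740000h → 8c 74 00 00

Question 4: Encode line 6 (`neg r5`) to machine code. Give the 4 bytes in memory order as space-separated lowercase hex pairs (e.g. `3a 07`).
c5 40 00 00

L6: neg op=0x31:6|rd=5:4|pad=0:22 ⇒ 0xc5400000 ⇒ big c5 40 00 00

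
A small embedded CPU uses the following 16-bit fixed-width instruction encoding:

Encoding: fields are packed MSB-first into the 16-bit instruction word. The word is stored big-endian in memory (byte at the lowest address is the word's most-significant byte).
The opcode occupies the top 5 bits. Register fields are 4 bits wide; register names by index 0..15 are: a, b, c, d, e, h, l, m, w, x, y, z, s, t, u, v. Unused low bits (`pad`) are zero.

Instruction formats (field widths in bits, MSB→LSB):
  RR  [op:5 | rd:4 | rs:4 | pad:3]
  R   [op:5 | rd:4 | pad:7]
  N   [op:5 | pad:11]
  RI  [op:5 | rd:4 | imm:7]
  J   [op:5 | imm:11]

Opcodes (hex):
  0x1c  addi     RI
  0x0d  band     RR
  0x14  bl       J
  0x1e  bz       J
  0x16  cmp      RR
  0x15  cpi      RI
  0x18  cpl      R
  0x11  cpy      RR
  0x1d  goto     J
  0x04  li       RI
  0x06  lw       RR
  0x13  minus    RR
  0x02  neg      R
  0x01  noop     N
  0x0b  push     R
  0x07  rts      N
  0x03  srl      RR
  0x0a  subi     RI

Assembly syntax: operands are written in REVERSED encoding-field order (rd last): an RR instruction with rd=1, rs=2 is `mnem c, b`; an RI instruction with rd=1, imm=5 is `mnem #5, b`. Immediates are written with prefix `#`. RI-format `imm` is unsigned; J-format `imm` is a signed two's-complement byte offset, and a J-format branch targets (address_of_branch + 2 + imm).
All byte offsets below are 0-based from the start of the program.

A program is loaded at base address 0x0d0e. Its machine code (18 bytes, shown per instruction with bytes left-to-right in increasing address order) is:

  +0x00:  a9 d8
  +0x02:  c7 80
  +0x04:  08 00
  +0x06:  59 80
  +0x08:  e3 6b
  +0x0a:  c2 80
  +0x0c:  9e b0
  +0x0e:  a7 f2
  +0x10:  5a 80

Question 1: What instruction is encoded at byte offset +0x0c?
minus l, t

off 0x0c: read 9e b0 as big → 0x9eb0
  opcode bits[15:11]=0x13: minus/RR
  rd: (w>>7)&0xf=0xd → t
  rs: (w>>3)&0xf=0x6 → l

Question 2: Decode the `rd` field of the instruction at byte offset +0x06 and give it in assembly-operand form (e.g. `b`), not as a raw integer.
d

[06] 59 80 → 0x5980
  opcode bits[15:11]=0xb: push/R
  rd@[10:7]=0x3 ⇒ d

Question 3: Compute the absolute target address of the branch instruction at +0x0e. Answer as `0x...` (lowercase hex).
@+0e  big-endian(a7 f2) = 0xa7f2
  top 5b → 0x14 → bl [J]
  imm@[10:0]=0x7f2 (s11→-14) ⇒ #-14
  target = base 0x0d0e + off 0x0e + 2 + imm -14 = 0x0d10

0x0d10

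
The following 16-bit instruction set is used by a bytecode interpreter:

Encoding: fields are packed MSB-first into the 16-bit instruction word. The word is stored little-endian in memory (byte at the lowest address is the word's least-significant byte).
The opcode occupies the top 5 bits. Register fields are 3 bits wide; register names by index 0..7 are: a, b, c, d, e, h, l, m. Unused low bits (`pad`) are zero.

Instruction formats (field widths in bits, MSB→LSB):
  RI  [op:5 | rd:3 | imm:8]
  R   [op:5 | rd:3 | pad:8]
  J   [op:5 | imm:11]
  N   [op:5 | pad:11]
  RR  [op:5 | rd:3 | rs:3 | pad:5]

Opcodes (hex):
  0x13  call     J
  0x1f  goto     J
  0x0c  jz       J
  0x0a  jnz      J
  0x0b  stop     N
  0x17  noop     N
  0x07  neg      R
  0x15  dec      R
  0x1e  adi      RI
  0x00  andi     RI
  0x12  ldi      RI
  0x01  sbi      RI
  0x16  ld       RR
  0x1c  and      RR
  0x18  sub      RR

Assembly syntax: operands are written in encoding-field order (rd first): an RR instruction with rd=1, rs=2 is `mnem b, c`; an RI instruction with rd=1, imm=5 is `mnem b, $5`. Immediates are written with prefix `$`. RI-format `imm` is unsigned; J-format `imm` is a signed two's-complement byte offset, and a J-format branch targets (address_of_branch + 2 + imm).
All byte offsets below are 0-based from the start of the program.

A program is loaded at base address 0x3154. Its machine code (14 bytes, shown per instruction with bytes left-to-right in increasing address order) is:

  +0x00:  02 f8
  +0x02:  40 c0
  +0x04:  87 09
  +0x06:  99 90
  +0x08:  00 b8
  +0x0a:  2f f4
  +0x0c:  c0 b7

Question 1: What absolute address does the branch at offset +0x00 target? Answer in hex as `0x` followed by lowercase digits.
[00] 02 f8 → 0xf802
  top 5b → 0x1f → goto [J]
  imm@[10:0]=0x2 ⇒ $2
  target = base 0x3154 + off 0x00 + 2 + imm 2 = 0x3158

0x3158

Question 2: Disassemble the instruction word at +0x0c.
ld m, l

[0c] c0 b7 → 0xb7c0
  opcode bits[15:11]=0x16: ld/RR
  rd@[10:8]=0x7 ⇒ m
  rs@[7:5]=0x6 ⇒ l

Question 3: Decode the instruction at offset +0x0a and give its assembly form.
adi e, $47

off 0x0a: read 2f f4 as little → 0xf42f
  top 5b → 0x1e → adi [RI]
  rd: (w>>8)&0x7=0x4 → e
  imm: (w>>0)&0xff=0x2f → $47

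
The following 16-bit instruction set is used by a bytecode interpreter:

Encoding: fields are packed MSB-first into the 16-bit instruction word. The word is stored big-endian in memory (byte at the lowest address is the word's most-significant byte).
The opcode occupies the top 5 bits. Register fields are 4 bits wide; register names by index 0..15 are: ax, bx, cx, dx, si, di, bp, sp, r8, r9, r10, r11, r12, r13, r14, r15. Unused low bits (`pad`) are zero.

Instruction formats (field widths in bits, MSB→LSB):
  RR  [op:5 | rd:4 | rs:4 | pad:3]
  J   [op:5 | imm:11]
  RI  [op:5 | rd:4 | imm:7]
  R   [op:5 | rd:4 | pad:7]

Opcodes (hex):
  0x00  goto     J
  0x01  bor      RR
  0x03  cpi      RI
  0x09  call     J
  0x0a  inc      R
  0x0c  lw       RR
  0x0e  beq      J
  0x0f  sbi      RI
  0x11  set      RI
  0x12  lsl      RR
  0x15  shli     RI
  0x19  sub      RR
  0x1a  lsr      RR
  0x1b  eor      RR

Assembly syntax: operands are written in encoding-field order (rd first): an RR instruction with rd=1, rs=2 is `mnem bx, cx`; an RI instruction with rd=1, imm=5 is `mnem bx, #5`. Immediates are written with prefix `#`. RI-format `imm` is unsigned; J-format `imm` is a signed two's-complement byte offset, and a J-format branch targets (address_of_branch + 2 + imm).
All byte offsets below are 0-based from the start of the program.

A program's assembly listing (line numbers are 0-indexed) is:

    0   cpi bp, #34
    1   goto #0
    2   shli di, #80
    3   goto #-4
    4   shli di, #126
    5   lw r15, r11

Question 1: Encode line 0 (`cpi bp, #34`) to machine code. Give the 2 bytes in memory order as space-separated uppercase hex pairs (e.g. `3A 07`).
1B 22

L0: cpi op=0x3:5|rd=6:4|imm=34:7 ⇒ 0x1b22 ⇒ big 1b 22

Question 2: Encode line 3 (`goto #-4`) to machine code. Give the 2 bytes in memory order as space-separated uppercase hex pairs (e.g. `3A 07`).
L3: goto op=0x0:5|imm=-4:11 ⇒ 0x07fc ⇒ big 07 fc

07 FC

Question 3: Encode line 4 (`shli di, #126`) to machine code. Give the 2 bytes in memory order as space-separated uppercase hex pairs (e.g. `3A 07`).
4. shli fields op=0x15:5|rd=5:4|imm=126:7 → word aafeh → aa fe

AA FE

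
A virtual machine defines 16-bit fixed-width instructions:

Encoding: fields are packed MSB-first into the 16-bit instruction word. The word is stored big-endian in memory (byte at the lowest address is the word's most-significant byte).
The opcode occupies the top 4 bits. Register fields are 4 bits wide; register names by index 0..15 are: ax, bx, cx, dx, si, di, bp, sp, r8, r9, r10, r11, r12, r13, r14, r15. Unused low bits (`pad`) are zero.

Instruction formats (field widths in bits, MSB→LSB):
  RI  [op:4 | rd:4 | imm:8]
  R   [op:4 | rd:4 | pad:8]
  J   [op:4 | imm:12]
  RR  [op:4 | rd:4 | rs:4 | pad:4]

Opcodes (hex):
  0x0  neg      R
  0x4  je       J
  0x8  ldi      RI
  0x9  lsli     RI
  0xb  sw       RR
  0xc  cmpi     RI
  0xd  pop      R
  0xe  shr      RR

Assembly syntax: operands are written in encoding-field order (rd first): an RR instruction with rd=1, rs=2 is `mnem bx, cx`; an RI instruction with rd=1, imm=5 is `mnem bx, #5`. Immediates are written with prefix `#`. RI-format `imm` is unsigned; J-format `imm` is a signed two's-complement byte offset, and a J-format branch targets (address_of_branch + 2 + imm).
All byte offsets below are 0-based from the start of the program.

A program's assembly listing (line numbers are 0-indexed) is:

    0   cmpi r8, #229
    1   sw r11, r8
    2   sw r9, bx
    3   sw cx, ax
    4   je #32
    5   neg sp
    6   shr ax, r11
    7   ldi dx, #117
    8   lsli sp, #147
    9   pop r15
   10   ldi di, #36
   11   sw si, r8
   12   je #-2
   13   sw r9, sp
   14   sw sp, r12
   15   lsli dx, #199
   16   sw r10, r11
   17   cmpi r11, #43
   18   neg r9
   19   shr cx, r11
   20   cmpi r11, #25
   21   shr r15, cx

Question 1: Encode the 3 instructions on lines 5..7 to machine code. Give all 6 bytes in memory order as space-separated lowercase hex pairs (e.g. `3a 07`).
line 5 (neg): pack op=0x0:4|rd=7:4|pad=0:8 = 0x0700; big→ 07 00
line 6 (shr): pack op=0xe:4|rd=0:4|rs=11:4|pad=0:4 = 0xe0b0; big→ e0 b0
line 7 (ldi): pack op=0x8:4|rd=3:4|imm=117:8 = 0x8375; big→ 83 75

07 00 e0 b0 83 75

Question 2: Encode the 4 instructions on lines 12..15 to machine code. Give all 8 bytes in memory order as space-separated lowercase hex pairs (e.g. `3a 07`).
L12: je op=0x4:4|imm=-2:12 ⇒ 0x4ffe ⇒ big 4f fe
L13: sw op=0xb:4|rd=9:4|rs=7:4|pad=0:4 ⇒ 0xb970 ⇒ big b9 70
L14: sw op=0xb:4|rd=7:4|rs=12:4|pad=0:4 ⇒ 0xb7c0 ⇒ big b7 c0
L15: lsli op=0x9:4|rd=3:4|imm=199:8 ⇒ 0x93c7 ⇒ big 93 c7

4f fe b9 70 b7 c0 93 c7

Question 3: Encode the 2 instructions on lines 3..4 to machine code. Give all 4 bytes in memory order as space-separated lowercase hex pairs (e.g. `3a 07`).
L3: sw op=0xb:4|rd=2:4|rs=0:4|pad=0:4 ⇒ 0xb200 ⇒ big b2 00
L4: je op=0x4:4|imm=32:12 ⇒ 0x4020 ⇒ big 40 20

b2 00 40 20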